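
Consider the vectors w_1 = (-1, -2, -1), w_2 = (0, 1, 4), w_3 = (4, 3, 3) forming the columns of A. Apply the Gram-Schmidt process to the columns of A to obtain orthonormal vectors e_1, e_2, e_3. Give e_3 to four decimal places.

e_1 = w_1/‖w_1‖ = (-1, -2, -1)/2.4495 = (-0.4082, -0.8165, -0.4082).
r_{12} = e_1·w_2 = -2.4495.
u_2 = w_2 + 2.4495·e_1 = (-1.0000, -1.0000, 3.0000).
‖u_2‖ = 3.3166, so e_2 = (-0.3015, -0.3015, 0.9045).
r_{13} = e_1·w_3 = -5.3072; r_{23} = e_2·w_3 = 0.6030.
u_3 = w_3 + 5.3072·e_1 − 0.6030·e_2 = (2.0152, -1.1515, 0.2879).
‖u_3‖ = 2.3387, so e_3 = (0.8616, -0.4924, 0.1231).

e_3 = (0.8616, -0.4924, 0.1231)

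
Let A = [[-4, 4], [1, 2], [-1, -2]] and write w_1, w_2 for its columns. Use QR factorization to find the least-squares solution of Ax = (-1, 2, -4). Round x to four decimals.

x = (1.1667, 0.9167)

w_1 = (-4, 1, -1); ‖w_1‖ = 4.2426, so q_1 = (-0.9428, 0.2357, -0.2357).
q_1·w_2 = (-0.9428)·4 + 0.2357·2 + (-0.2357)·(-2) = -2.8284.
u_2 = w_2 + 2.8284·q_1 = (1.3333, 2.6667, -2.6667).
‖u_2‖ = 4.0000, so q_2 = (0.3333, 0.6667, -0.6667).
Qᵀb = (2.3570, 3.6667).
Back-substitute: x_2 = 3.6667/4.0000 = 0.9167.
x_1 = (2.3570 + 2.8284·0.9167)/4.2426 = 1.1667.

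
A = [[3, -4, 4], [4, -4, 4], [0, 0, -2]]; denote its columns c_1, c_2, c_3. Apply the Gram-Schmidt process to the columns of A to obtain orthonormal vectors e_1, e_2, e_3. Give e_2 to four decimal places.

c_1 = (3, 4, 0); ‖c_1‖ = 5.0000, so e_1 = (0.6000, 0.8000, 0.0000).
e_1·c_2 = 0.6000·(-4) + 0.8000·(-4) + 0.0000·0 = -5.6000.
u_2 = c_2 + 5.6000·e_1 = (-0.6400, 0.4800, 0.0000).
‖u_2‖ = 0.8000, so e_2 = (-0.8000, 0.6000, 0.0000).

e_2 = (-0.8000, 0.6000, 0.0000)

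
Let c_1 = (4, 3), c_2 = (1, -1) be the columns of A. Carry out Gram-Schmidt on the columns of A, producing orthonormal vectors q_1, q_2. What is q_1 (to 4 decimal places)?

q_1 = (0.8000, 0.6000)

q_1 = c_1/‖c_1‖ = (4, 3)/5.0000 = (0.8000, 0.6000).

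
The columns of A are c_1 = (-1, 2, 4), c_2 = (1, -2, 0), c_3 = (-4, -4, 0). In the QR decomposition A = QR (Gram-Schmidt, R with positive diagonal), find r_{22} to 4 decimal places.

r_{22} = 1.9518

e_1 = c_1/‖c_1‖ = (-1, 2, 4)/4.5826 = (-0.2182, 0.4364, 0.8729).
r_{12} = e_1·c_2 = -1.0911.
u_2 = c_2 + 1.0911·e_1 = (0.7619, -1.5238, 0.9524).
r_{22} = ‖u_2‖ = 1.9518.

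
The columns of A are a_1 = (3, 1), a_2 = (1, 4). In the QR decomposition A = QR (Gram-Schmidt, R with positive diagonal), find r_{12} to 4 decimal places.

r_{12} = 2.2136

a_1 = (3, 1); ‖a_1‖ = 3.1623, so e_1 = (0.9487, 0.3162).
r_{12} = e_1·a_2 = 2.2136.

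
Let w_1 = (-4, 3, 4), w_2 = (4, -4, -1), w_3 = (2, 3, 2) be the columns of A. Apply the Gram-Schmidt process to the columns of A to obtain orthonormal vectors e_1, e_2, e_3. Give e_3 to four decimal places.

e_3 = (0.7167, 0.6616, 0.2205)

w_1 = (-4, 3, 4); ‖w_1‖ = 6.4031, so e_1 = (-0.6247, 0.4685, 0.6247).
e_1·w_2 = (-0.6247)·4 + 0.4685·(-4) + 0.6247·(-1) = -4.9976.
u_2 = w_2 + 4.9976·e_1 = (0.8780, -1.6585, 2.1220).
‖u_2‖ = 2.8327, so e_2 = (0.3100, -0.5855, 0.7491).
e_1·w_3 = (-0.6247)·2 + 0.4685·3 + 0.6247·2 = 1.4056; e_2·w_3 = 0.3100·2 + (-0.5855)·3 + 0.7491·2 = 0.3616.
u_3 = w_3 − 1.4056·e_1 − 0.3616·e_2 = (2.7660, 2.5532, 0.8511).
‖u_3‖ = 3.8592, so e_3 = (0.7167, 0.6616, 0.2205).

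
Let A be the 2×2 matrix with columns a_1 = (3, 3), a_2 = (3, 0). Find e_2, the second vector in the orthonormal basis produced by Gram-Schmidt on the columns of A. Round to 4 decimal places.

e_1 = a_1/‖a_1‖ = (3, 3)/4.2426 = (0.7071, 0.7071).
r_{12} = e_1·a_2 = 2.1213.
u_2 = a_2 − 2.1213·e_1 = (1.5000, -1.5000).
‖u_2‖ = 2.1213, so e_2 = (0.7071, -0.7071).

e_2 = (0.7071, -0.7071)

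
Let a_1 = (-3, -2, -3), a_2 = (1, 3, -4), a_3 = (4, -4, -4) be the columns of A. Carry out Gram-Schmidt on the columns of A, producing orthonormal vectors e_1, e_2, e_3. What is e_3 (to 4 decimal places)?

e_3 = (0.7165, -0.6322, -0.2950)

a_1 = (-3, -2, -3); ‖a_1‖ = 4.6904, so e_1 = (-0.6396, -0.4264, -0.6396).
e_1·a_2 = (-0.6396)·1 + (-0.4264)·3 + (-0.6396)·(-4) = 0.6396.
u_2 = a_2 − 0.6396·e_1 = (1.4091, 3.2727, -3.5909).
‖u_2‖ = 5.0587, so e_2 = (0.2785, 0.6469, -0.7098).
e_1·a_3 = (-0.6396)·4 + (-0.4264)·(-4) + (-0.6396)·(-4) = 1.7056; e_2·a_3 = 0.2785·4 + 0.6469·(-4) + (-0.7098)·(-4) = 1.3658.
u_3 = a_3 − 1.7056·e_1 − 1.3658·e_2 = (4.7105, -4.1563, -1.9396).
‖u_3‖ = 6.5746, so e_3 = (0.7165, -0.6322, -0.2950).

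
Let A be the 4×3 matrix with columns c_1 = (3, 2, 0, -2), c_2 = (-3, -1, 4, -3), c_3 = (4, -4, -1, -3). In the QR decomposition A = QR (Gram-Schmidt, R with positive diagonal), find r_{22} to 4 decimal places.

c_1 = (3, 2, 0, -2); ‖c_1‖ = 4.1231, so q_1 = (0.7276, 0.4851, 0.0000, -0.4851).
q_1·c_2 = 0.7276·(-3) + 0.4851·(-1) + 0.0000·4 + (-0.4851)·(-3) = -1.2127.
u_2 = c_2 + 1.2127·q_1 = (-2.1176, -0.4118, 4.0000, -3.5882).
r_{22} = ‖u_2‖ = 5.7905.

r_{22} = 5.7905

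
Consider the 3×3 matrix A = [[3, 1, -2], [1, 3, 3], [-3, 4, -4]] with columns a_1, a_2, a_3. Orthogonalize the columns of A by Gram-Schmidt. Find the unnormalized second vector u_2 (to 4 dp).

u_2 = (1.9474, 3.3158, 3.0526)

q_1 = a_1/‖a_1‖ = (3, 1, -3)/4.3589 = (0.6882, 0.2294, -0.6882).
r_{12} = q_1·a_2 = -1.3765.
u_2 = a_2 + 1.3765·q_1 = (1.9474, 3.3158, 3.0526).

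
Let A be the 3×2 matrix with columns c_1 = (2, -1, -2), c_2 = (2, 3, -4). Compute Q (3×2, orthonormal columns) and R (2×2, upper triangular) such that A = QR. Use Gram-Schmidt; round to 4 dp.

Q = [[0.6667, 0.0000], [-0.3333, 0.8944], [-0.6667, -0.4472]], R = [[3.0000, 3.0000], [0.0000, 4.4721]]

c_1 = (2, -1, -2); ‖c_1‖ = 3.0000, so e_1 = (0.6667, -0.3333, -0.6667).
e_1·c_2 = 0.6667·2 + (-0.3333)·3 + (-0.6667)·(-4) = 3.0000.
u_2 = c_2 − 3.0000·e_1 = (0.0000, 4.0000, -2.0000).
‖u_2‖ = 4.4721, so e_2 = (0.0000, 0.8944, -0.4472).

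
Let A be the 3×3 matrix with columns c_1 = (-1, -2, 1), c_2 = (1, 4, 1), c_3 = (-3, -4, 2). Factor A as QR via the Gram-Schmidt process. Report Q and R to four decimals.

Q = [[-0.4082, -0.1231, -0.9045], [-0.8165, 0.4924, 0.3015], [0.4082, 0.8616, -0.3015]], R = [[2.4495, -3.2660, 5.3072], [0.0000, 2.7080, 0.1231], [0.0000, 0.0000, 0.9045]]

c_1 = (-1, -2, 1); ‖c_1‖ = 2.4495, so q_1 = (-0.4082, -0.8165, 0.4082).
q_1·c_2 = (-0.4082)·1 + (-0.8165)·4 + 0.4082·1 = -3.2660.
u_2 = c_2 + 3.2660·q_1 = (-0.3333, 1.3333, 2.3333).
‖u_2‖ = 2.7080, so q_2 = (-0.1231, 0.4924, 0.8616).
q_1·c_3 = (-0.4082)·(-3) + (-0.8165)·(-4) + 0.4082·2 = 5.3072; q_2·c_3 = (-0.1231)·(-3) + 0.4924·(-4) + 0.8616·2 = 0.1231.
u_3 = c_3 − 5.3072·q_1 − 0.1231·q_2 = (-0.8182, 0.2727, -0.2727).
‖u_3‖ = 0.9045, so q_3 = (-0.9045, 0.3015, -0.3015).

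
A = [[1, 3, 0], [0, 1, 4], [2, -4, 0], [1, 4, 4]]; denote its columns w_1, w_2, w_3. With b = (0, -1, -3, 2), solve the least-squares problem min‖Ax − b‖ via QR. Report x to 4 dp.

x = (-0.5000, 0.5000, -0.1250)

w_1 = (1, 0, 2, 1); ‖w_1‖ = 2.4495, so q_1 = (0.4082, 0.0000, 0.8165, 0.4082).
q_1·w_2 = 0.4082·3 + 0.0000·1 + 0.8165·(-4) + 0.4082·4 = -0.4082.
u_2 = w_2 + 0.4082·q_1 = (3.1667, 1.0000, -3.6667, 4.1667).
‖u_2‖ = 6.4679, so q_2 = (0.4896, 0.1546, -0.5669, 0.6442).
q_1·w_3 = 0.4082·0 + 0.0000·4 + 0.8165·0 + 0.4082·4 = 1.6330; q_2·w_3 = 0.4896·0 + 0.1546·4 + (-0.5669)·0 + 0.6442·4 = 3.1953.
u_3 = w_3 − 1.6330·q_1 − 3.1953·q_2 = (-2.2311, 3.5060, 0.4781, 1.2749).
‖u_3‖ = 4.3730, so q_3 = (-0.5102, 0.8017, 0.1093, 0.2915).
Qᵀb = (-1.6330, 2.8345, -0.5466).
Back-substitute: x_3 = -0.5466/4.3730 = -0.1250.
x_2 = (2.8345 − 3.1953·(-0.1250))/6.4679 = 0.5000.
x_1 = (-1.6330 + 0.4082·0.5000 − 1.6330·(-0.1250))/2.4495 = -0.5000.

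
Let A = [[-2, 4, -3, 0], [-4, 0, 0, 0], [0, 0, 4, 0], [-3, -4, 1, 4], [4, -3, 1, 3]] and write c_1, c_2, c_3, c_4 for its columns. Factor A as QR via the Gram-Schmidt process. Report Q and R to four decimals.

c_1 = (-2, -4, 0, -3, 4); ‖c_1‖ = 6.7082, so e_1 = (-0.2981, -0.5963, 0.0000, -0.4472, 0.5963).
e_1·c_2 = (-0.2981)·4 + (-0.5963)·0 + 0.0000·0 + (-0.4472)·(-4) + 0.5963·(-3) = -1.1926.
u_2 = c_2 + 1.1926·e_1 = (3.6444, -0.7111, 0.0000, -4.5333, -2.2889).
‖u_2‖ = 6.2911, so e_2 = (0.5793, -0.1130, 0.0000, -0.7206, -0.3638).
e_1·c_3 = (-0.2981)·(-3) + (-0.5963)·0 + 0.0000·4 + (-0.4472)·1 + 0.5963·1 = 1.0435; e_2·c_3 = 0.5793·(-3) + (-0.1130)·0 + 0.0000·4 + (-0.7206)·1 + (-0.3638)·1 = -2.8223.
u_3 = c_3 − 1.0435·e_1 + 2.8223·e_2 = (-1.0539, 0.3032, 4.0000, -0.5671, -0.6491).
‖u_3‖ = 4.2362, so e_3 = (-0.2488, 0.0716, 0.9442, -0.1339, -0.1532).
e_1·c_4 = (-0.2981)·0 + (-0.5963)·0 + 0.0000·0 + (-0.4472)·4 + 0.5963·3 = 0.0000; e_2·c_4 = 0.5793·0 + (-0.1130)·0 + 0.0000·0 + (-0.7206)·4 + (-0.3638)·3 = -3.9739; e_3·c_4 = (-0.2488)·0 + 0.0716·0 + 0.9442·0 + (-0.1339)·4 + (-0.1532)·3 = -0.9951.
u_4 = c_4 − 0.0000·e_1 + 3.9739·e_2 + 0.9951·e_3 = (2.0545, -0.3780, 0.9396, 1.0032, 1.4017).
‖u_4‖ = 2.8667, so e_4 = (0.7167, -0.1318, 0.3278, 0.3500, 0.4890).

Q = [[-0.2981, 0.5793, -0.2488, 0.7167], [-0.5963, -0.1130, 0.0716, -0.1318], [0.0000, 0.0000, 0.9442, 0.3278], [-0.4472, -0.7206, -0.1339, 0.3500], [0.5963, -0.3638, -0.1532, 0.4890]], R = [[6.7082, -1.1926, 1.0435, 0.0000], [0.0000, 6.2911, -2.8223, -3.9739], [0.0000, 0.0000, 4.2362, -0.9951], [0.0000, 0.0000, 0.0000, 2.8667]]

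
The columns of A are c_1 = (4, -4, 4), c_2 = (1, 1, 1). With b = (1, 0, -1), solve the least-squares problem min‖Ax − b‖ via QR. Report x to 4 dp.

c_1 = (4, -4, 4); ‖c_1‖ = 6.9282, so e_1 = (0.5774, -0.5774, 0.5774).
e_1·c_2 = 0.5774·1 + (-0.5774)·1 + 0.5774·1 = 0.5774.
u_2 = c_2 − 0.5774·e_1 = (0.6667, 1.3333, 0.6667).
‖u_2‖ = 1.6330, so e_2 = (0.4082, 0.8165, 0.4082).
Qᵀb = (0.0000, 0.0000).
Back-substitute: x_2 = 0.0000/1.6330 = 0.0000.
x_1 = (0.0000 − 0.5774·0.0000)/6.9282 = 0.0000.

x = (0.0000, 0.0000)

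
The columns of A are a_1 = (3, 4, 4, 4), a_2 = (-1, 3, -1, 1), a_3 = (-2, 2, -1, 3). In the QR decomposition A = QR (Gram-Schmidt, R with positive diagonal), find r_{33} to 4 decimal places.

r_{33} = 2.4454

e_1 = a_1/‖a_1‖ = (3, 4, 4, 4)/7.5498 = (0.3974, 0.5298, 0.5298, 0.5298).
r_{12} = e_1·a_2 = 1.1921.
u_2 = a_2 − 1.1921·e_1 = (-1.4737, 2.3684, -1.6316, 0.3684).
‖u_2‖ = 3.2525, so e_2 = (-0.4531, 0.7282, -0.5016, 0.1133).
r_{13} = e_1·a_3 = 1.3245; r_{23} = e_2·a_3 = 3.2040.
u_3 = a_3 − 1.3245·e_1 − 3.2040·e_2 = (-1.0746, -1.0348, -0.0945, 1.9353).
r_{33} = ‖u_3‖ = 2.4454.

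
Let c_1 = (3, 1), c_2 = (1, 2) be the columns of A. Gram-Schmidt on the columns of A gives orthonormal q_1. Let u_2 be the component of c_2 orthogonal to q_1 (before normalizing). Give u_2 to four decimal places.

u_2 = (-0.5000, 1.5000)

c_1 = (3, 1); ‖c_1‖ = 3.1623, so q_1 = (0.9487, 0.3162).
q_1·c_2 = 0.9487·1 + 0.3162·2 = 1.5811.
u_2 = c_2 − 1.5811·q_1 = (-0.5000, 1.5000).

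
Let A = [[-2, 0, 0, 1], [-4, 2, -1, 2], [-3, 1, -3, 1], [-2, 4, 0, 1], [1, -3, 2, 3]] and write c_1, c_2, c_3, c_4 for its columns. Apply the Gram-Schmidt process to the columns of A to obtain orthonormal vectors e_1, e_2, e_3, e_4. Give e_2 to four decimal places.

e_2 = (-0.3259, -0.1482, -0.2370, 0.6815, -0.5926)

c_1 = (-2, -4, -3, -2, 1); ‖c_1‖ = 5.8310, so e_1 = (-0.3430, -0.6860, -0.5145, -0.3430, 0.1715).
e_1·c_2 = (-0.3430)·0 + (-0.6860)·2 + (-0.5145)·1 + (-0.3430)·4 + 0.1715·(-3) = -3.7730.
u_2 = c_2 + 3.7730·e_1 = (-1.2941, -0.5882, -0.9412, 2.7059, -2.3529).
‖u_2‖ = 3.9705, so e_2 = (-0.3259, -0.1482, -0.2370, 0.6815, -0.5926).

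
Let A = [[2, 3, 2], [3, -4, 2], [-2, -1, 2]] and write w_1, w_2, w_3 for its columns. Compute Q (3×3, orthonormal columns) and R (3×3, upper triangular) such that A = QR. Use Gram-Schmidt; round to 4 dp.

w_1 = (2, 3, -2); ‖w_1‖ = 4.1231, so e_1 = (0.4851, 0.7276, -0.4851).
e_1·w_2 = 0.4851·3 + 0.7276·(-4) + (-0.4851)·(-1) = -0.9701.
u_2 = w_2 + 0.9701·e_1 = (3.4706, -3.2941, -1.4706).
‖u_2‖ = 5.0059, so e_2 = (0.6933, -0.6580, -0.2938).
e_1·w_3 = 0.4851·2 + 0.7276·2 + (-0.4851)·2 = 1.4552; e_2·w_3 = 0.6933·2 + (-0.6580)·2 + (-0.2938)·2 = -0.5170.
u_3 = w_3 − 1.4552·e_1 + 0.5170·e_2 = (1.6526, 0.6009, 2.5540).
‖u_3‖ = 3.1008, so e_3 = (0.5330, 0.1938, 0.8237).

Q = [[0.4851, 0.6933, 0.5330], [0.7276, -0.6580, 0.1938], [-0.4851, -0.2938, 0.8237]], R = [[4.1231, -0.9701, 1.4552], [0.0000, 5.0059, -0.5170], [0.0000, 0.0000, 3.1008]]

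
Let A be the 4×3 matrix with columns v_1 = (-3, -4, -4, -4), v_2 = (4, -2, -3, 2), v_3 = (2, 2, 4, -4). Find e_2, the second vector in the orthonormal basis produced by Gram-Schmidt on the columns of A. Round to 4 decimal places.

e_2 = (0.6963, -0.3482, -0.5222, 0.3482)

v_1 = (-3, -4, -4, -4); ‖v_1‖ = 7.5498, so e_1 = (-0.3974, -0.5298, -0.5298, -0.5298).
e_1·v_2 = (-0.3974)·4 + (-0.5298)·(-2) + (-0.5298)·(-3) + (-0.5298)·2 = 0.0000.
u_2 = v_2 − 0.0000·e_1 = (4.0000, -2.0000, -3.0000, 2.0000).
‖u_2‖ = 5.7446, so e_2 = (0.6963, -0.3482, -0.5222, 0.3482).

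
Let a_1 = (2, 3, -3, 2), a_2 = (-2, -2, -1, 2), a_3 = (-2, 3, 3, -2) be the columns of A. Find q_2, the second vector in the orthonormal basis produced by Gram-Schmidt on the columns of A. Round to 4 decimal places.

q_2 = (-0.4974, -0.4649, -0.3784, 0.6271)

a_1 = (2, 3, -3, 2); ‖a_1‖ = 5.0990, so q_1 = (0.3922, 0.5883, -0.5883, 0.3922).
q_1·a_2 = 0.3922·(-2) + 0.5883·(-2) + (-0.5883)·(-1) + 0.3922·2 = -0.5883.
u_2 = a_2 + 0.5883·q_1 = (-1.7692, -1.6538, -1.3462, 2.2308).
‖u_2‖ = 3.5572, so q_2 = (-0.4974, -0.4649, -0.3784, 0.6271).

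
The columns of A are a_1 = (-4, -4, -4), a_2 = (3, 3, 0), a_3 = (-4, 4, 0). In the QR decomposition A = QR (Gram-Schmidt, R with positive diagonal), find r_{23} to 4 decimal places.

e_1 = a_1/‖a_1‖ = (-4, -4, -4)/6.9282 = (-0.5774, -0.5774, -0.5774).
r_{12} = e_1·a_2 = -3.4641.
u_2 = a_2 + 3.4641·e_1 = (1.0000, 1.0000, -2.0000).
‖u_2‖ = 2.4495, so e_2 = (0.4082, 0.4082, -0.8165).
r_{23} = e_2·a_3 = 0.0000.

r_{23} = 0.0000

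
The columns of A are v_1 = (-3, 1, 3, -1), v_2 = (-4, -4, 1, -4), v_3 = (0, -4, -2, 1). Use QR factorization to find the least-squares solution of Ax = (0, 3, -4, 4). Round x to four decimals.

e_1 = v_1/‖v_1‖ = (-3, 1, 3, -1)/4.4721 = (-0.6708, 0.2236, 0.6708, -0.2236).
r_{12} = e_1·v_2 = 3.3541.
u_2 = v_2 − 3.3541·e_1 = (-1.7500, -4.7500, -1.2500, -3.2500).
‖u_2‖ = 6.1441, so e_2 = (-0.2848, -0.7731, -0.2034, -0.5290).
r_{13} = e_1·v_3 = -2.4597; r_{23} = e_2·v_3 = 2.9703.
u_3 = v_3 + 2.4597·e_1 − 2.9703·e_2 = (-0.8040, -1.1536, 0.2543, 2.0212).
‖u_3‖ = 2.4753, so e_3 = (-0.3248, -0.4661, 0.1027, 0.8165).
Qᵀb = (-2.9069, -3.6214, 1.4570).
Back-substitute: x_3 = 1.4570/2.4753 = 0.5886.
x_2 = (-3.6214 − 2.9703·0.5886)/6.1441 = -0.8740.
x_1 = (-2.9069 − 3.3541·(-0.8740) + 2.4597·0.5886)/4.4721 = 0.3292.

x = (0.3292, -0.8740, 0.5886)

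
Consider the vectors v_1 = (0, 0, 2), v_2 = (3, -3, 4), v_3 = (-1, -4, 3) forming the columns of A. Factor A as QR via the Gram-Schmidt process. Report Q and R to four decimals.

v_1 = (0, 0, 2); ‖v_1‖ = 2.0000, so q_1 = (0.0000, 0.0000, 1.0000).
q_1·v_2 = 0.0000·3 + 0.0000·(-3) + 1.0000·4 = 4.0000.
u_2 = v_2 − 4.0000·q_1 = (3.0000, -3.0000, 0.0000).
‖u_2‖ = 4.2426, so q_2 = (0.7071, -0.7071, 0.0000).
q_1·v_3 = 0.0000·(-1) + 0.0000·(-4) + 1.0000·3 = 3.0000; q_2·v_3 = 0.7071·(-1) + (-0.7071)·(-4) + 0.0000·3 = 2.1213.
u_3 = v_3 − 3.0000·q_1 − 2.1213·q_2 = (-2.5000, -2.5000, 0.0000).
‖u_3‖ = 3.5355, so q_3 = (-0.7071, -0.7071, 0.0000).

Q = [[0.0000, 0.7071, -0.7071], [0.0000, -0.7071, -0.7071], [1.0000, 0.0000, 0.0000]], R = [[2.0000, 4.0000, 3.0000], [0.0000, 4.2426, 2.1213], [0.0000, 0.0000, 3.5355]]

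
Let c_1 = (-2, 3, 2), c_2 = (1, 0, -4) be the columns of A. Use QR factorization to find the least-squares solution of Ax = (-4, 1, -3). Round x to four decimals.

c_1 = (-2, 3, 2); ‖c_1‖ = 4.1231, so q_1 = (-0.4851, 0.7276, 0.4851).
q_1·c_2 = (-0.4851)·1 + 0.7276·0 + 0.4851·(-4) = -2.4254.
u_2 = c_2 + 2.4254·q_1 = (-0.1765, 1.7647, -2.8235).
‖u_2‖ = 3.3343, so q_2 = (-0.0529, 0.5293, -0.8468).
Qᵀb = (1.2127, 3.2814).
Back-substitute: x_2 = 3.2814/3.3343 = 0.9841.
x_1 = (1.2127 + 2.4254·0.9841)/4.1231 = 0.8730.

x = (0.8730, 0.9841)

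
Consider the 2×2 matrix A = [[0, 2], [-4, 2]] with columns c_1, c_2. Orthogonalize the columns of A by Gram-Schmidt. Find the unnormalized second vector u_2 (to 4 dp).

c_1 = (0, -4); ‖c_1‖ = 4.0000, so q_1 = (0.0000, -1.0000).
q_1·c_2 = 0.0000·2 + (-1.0000)·2 = -2.0000.
u_2 = c_2 + 2.0000·q_1 = (2.0000, 0.0000).

u_2 = (2.0000, 0.0000)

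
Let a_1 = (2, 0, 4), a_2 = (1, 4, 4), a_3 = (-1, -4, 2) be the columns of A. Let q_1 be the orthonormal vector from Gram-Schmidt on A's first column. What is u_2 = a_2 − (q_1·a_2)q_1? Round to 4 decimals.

u_2 = (-0.8000, 4.0000, 0.4000)

a_1 = (2, 0, 4); ‖a_1‖ = 4.4721, so q_1 = (0.4472, 0.0000, 0.8944).
q_1·a_2 = 0.4472·1 + 0.0000·4 + 0.8944·4 = 4.0249.
u_2 = a_2 − 4.0249·q_1 = (-0.8000, 4.0000, 0.4000).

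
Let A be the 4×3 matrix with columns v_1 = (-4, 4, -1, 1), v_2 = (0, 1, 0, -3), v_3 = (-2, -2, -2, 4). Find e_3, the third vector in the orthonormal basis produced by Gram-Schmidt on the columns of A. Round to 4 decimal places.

v_1 = (-4, 4, -1, 1); ‖v_1‖ = 5.8310, so e_1 = (-0.6860, 0.6860, -0.1715, 0.1715).
e_1·v_2 = (-0.6860)·0 + 0.6860·1 + (-0.1715)·0 + 0.1715·(-3) = 0.1715.
u_2 = v_2 − 0.1715·e_1 = (0.1176, 0.8824, 0.0294, -3.0294).
‖u_2‖ = 3.1576, so e_2 = (0.0373, 0.2794, 0.0093, -0.9594).
e_1·v_3 = (-0.6860)·(-2) + 0.6860·(-2) + (-0.1715)·(-2) + 0.1715·4 = 1.0290; e_2·v_3 = 0.0373·(-2) + 0.2794·(-2) + 0.0093·(-2) + (-0.9594)·4 = -4.4896.
u_3 = v_3 − 1.0290·e_1 + 4.4896·e_2 = (-1.1268, -1.4513, -1.7817, -0.4838).
‖u_3‖ = 2.6047, so e_3 = (-0.4326, -0.5572, -0.6840, -0.1857).

e_3 = (-0.4326, -0.5572, -0.6840, -0.1857)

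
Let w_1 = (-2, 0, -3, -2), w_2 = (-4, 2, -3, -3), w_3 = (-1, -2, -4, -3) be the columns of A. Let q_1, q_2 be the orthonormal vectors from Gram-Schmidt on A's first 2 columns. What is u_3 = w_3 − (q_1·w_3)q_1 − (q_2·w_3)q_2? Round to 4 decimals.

q_1 = w_1/‖w_1‖ = (-2, 0, -3, -2)/4.1231 = (-0.4851, 0.0000, -0.7276, -0.4851).
r_{12} = q_1·w_2 = 5.5783.
u_2 = w_2 − 5.5783·q_1 = (-1.2941, 2.0000, 1.0588, -0.2941).
‖u_2‖ = 2.6234, so q_2 = (-0.4933, 0.7624, 0.4036, -0.1121).
r_{13} = q_1·w_3 = 4.8507; r_{23} = q_2·w_3 = -2.3095.
u_3 = w_3 − 4.8507·q_1 + 2.3095·q_2 = (0.2137, -0.2393, 0.4615, -0.9060).

u_3 = (0.2137, -0.2393, 0.4615, -0.9060)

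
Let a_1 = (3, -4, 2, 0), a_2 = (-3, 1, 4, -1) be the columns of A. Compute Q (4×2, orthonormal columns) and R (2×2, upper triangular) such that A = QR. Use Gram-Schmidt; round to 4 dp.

a_1 = (3, -4, 2, 0); ‖a_1‖ = 5.3852, so q_1 = (0.5571, -0.7428, 0.3714, 0.0000).
q_1·a_2 = 0.5571·(-3) + (-0.7428)·1 + 0.3714·4 + 0.0000·(-1) = -0.9285.
u_2 = a_2 + 0.9285·q_1 = (-2.4828, 0.3103, 4.3448, -1.0000).
‖u_2‖ = 5.1125, so q_2 = (-0.4856, 0.0607, 0.8498, -0.1956).

Q = [[0.5571, -0.4856], [-0.7428, 0.0607], [0.3714, 0.8498], [0.0000, -0.1956]], R = [[5.3852, -0.9285], [0.0000, 5.1125]]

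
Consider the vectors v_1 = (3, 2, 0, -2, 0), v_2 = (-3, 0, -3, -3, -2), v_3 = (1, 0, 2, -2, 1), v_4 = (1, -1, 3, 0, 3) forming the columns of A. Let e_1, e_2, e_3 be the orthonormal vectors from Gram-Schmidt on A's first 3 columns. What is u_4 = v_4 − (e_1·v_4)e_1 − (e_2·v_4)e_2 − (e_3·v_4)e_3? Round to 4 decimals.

u_4 = (-0.0215, -0.0453, -0.5638, -0.0775, 0.9942)

v_1 = (3, 2, 0, -2, 0); ‖v_1‖ = 4.1231, so e_1 = (0.7276, 0.4851, 0.0000, -0.4851, 0.0000).
e_1·v_2 = 0.7276·(-3) + 0.4851·0 + 0.0000·(-3) + (-0.4851)·(-3) + 0.0000·(-2) = -0.7276.
u_2 = v_2 + 0.7276·e_1 = (-2.4706, 0.3529, -3.0000, -3.3529, -2.0000).
‖u_2‖ = 5.5200, so e_2 = (-0.4476, 0.0639, -0.5435, -0.6074, -0.3623).
e_1·v_3 = 0.7276·1 + 0.4851·0 + 0.0000·2 + (-0.4851)·(-2) + 0.0000·1 = 1.6977; e_2·v_3 = (-0.4476)·1 + 0.0639·0 + (-0.5435)·2 + (-0.6074)·(-2) + (-0.3623)·1 = -0.6820.
u_3 = v_3 − 1.6977·e_1 + 0.6820·e_2 = (-0.5405, -0.7799, 1.6293, -1.5907, 0.7529).
‖u_3‖ = 2.5792, so e_3 = (-0.2096, -0.3024, 0.6317, -0.6167, 0.2919).
e_1·v_4 = 0.7276·1 + 0.4851·(-1) + 0.0000·3 + (-0.4851)·0 + 0.0000·3 = 0.2425; e_2·v_4 = (-0.4476)·1 + 0.0639·(-1) + (-0.5435)·3 + (-0.6074)·0 + (-0.3623)·3 = -3.2289; e_3·v_4 = (-0.2096)·1 + (-0.3024)·(-1) + 0.6317·3 + (-0.6167)·0 + 0.2919·3 = 2.8637.
u_4 = v_4 − 0.2425·e_1 + 3.2289·e_2 − 2.8637·e_3 = (-0.0215, -0.0453, -0.5638, -0.0775, 0.9942).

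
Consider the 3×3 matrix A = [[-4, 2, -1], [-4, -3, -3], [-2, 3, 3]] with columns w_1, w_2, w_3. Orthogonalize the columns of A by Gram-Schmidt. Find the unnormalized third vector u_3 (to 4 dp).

u_3 = (-1.2335, 0.5482, 1.3706)

q_1 = w_1/‖w_1‖ = (-4, -4, -2)/6.0000 = (-0.6667, -0.6667, -0.3333).
r_{12} = q_1·w_2 = -0.3333.
u_2 = w_2 + 0.3333·q_1 = (1.7778, -3.2222, 2.8889).
‖u_2‖ = 4.6786, so q_2 = (0.3800, -0.6887, 0.6175).
r_{13} = q_1·w_3 = 1.6667; r_{23} = q_2·w_3 = 3.5386.
u_3 = w_3 − 1.6667·q_1 − 3.5386·q_2 = (-1.2335, 0.5482, 1.3706).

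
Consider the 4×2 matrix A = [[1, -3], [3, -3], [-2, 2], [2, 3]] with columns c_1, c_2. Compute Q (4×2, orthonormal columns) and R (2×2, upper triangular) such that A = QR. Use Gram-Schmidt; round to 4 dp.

e_1 = c_1/‖c_1‖ = (1, 3, -2, 2)/4.2426 = (0.2357, 0.7071, -0.4714, 0.4714).
r_{12} = e_1·c_2 = -2.3570.
u_2 = c_2 + 2.3570·e_1 = (-2.4444, -1.3333, 0.8889, 4.1111).
‖u_2‖ = 5.0442, so e_2 = (-0.4846, -0.2643, 0.1762, 0.8150).

Q = [[0.2357, -0.4846], [0.7071, -0.2643], [-0.4714, 0.1762], [0.4714, 0.8150]], R = [[4.2426, -2.3570], [0.0000, 5.0442]]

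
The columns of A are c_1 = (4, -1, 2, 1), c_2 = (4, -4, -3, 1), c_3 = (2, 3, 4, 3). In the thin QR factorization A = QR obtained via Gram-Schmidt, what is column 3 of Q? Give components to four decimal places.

q_3 = (0.0168, 0.4252, -0.2551, 0.8682)

q_1 = c_1/‖c_1‖ = (4, -1, 2, 1)/4.6904 = (0.8528, -0.2132, 0.4264, 0.2132).
r_{12} = q_1·c_2 = 3.1980.
u_2 = c_2 − 3.1980·q_1 = (1.2727, -3.3182, -4.3636, 0.3182).
‖u_2‖ = 5.6367, so q_2 = (0.2258, -0.5887, -0.7741, 0.0564).
r_{13} = q_1·c_3 = 3.4112; r_{23} = q_2·c_3 = -4.2417.
u_3 = c_3 − 3.4112·q_1 + 4.2417·q_2 = (0.0486, 1.2303, -0.7382, 2.5122).
‖u_3‖ = 2.8934, so q_3 = (0.0168, 0.4252, -0.2551, 0.8682).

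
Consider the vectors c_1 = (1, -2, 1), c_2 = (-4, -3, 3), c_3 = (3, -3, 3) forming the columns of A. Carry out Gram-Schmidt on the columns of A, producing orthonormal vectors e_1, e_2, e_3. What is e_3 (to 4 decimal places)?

e_1 = c_1/‖c_1‖ = (1, -2, 1)/2.4495 = (0.4082, -0.8165, 0.4082).
r_{12} = e_1·c_2 = 2.0412.
u_2 = c_2 − 2.0412·e_1 = (-4.8333, -1.3333, 2.1667).
‖u_2‖ = 5.4620, so e_2 = (-0.8849, -0.2441, 0.3967).
r_{13} = e_1·c_3 = 4.8990; r_{23} = e_2·c_3 = -0.7323.
u_3 = c_3 − 4.8990·e_1 + 0.7323·e_2 = (0.3520, 0.8212, 1.2905).
‖u_3‖ = 1.5696, so e_3 = (0.2242, 0.5232, 0.8222).

e_3 = (0.2242, 0.5232, 0.8222)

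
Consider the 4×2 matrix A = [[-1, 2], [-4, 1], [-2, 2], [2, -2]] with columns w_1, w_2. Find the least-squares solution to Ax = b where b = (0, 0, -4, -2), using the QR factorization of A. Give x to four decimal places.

x = (-0.0310, -0.3411)

w_1 = (-1, -4, -2, 2); ‖w_1‖ = 5.0000, so q_1 = (-0.2000, -0.8000, -0.4000, 0.4000).
q_1·w_2 = (-0.2000)·2 + (-0.8000)·1 + (-0.4000)·2 + 0.4000·(-2) = -2.8000.
u_2 = w_2 + 2.8000·q_1 = (1.4400, -1.2400, 0.8800, -0.8800).
‖u_2‖ = 2.2716, so q_2 = (0.6339, -0.5459, 0.3874, -0.3874).
Qᵀb = (0.8000, -0.7748).
Back-substitute: x_2 = -0.7748/2.2716 = -0.3411.
x_1 = (0.8000 + 2.8000·(-0.3411))/5.0000 = -0.0310.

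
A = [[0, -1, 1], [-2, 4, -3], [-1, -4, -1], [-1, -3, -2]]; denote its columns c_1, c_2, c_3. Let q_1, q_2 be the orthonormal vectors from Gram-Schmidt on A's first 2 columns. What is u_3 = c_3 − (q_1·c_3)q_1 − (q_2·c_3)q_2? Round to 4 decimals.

c_1 = (0, -2, -1, -1); ‖c_1‖ = 2.4495, so q_1 = (0.0000, -0.8165, -0.4082, -0.4082).
q_1·c_2 = 0.0000·(-1) + (-0.8165)·4 + (-0.4082)·(-4) + (-0.4082)·(-3) = -0.4082.
u_2 = c_2 + 0.4082·q_1 = (-1.0000, 3.6667, -4.1667, -3.1667).
‖u_2‖ = 6.4679, so q_2 = (-0.1546, 0.5669, -0.6442, -0.4896).
q_1·c_3 = 0.0000·1 + (-0.8165)·(-3) + (-0.4082)·(-1) + (-0.4082)·(-2) = 3.6742; q_2·c_3 = (-0.1546)·1 + 0.5669·(-3) + (-0.6442)·(-1) + (-0.4896)·(-2) = -0.2319.
u_3 = c_3 − 3.6742·q_1 + 0.2319·q_2 = (0.9641, 0.1315, 0.3506, -0.6135).

u_3 = (0.9641, 0.1315, 0.3506, -0.6135)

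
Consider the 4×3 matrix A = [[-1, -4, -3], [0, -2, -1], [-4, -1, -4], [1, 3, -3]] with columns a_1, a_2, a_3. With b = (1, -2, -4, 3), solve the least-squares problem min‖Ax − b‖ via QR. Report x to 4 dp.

e_1 = a_1/‖a_1‖ = (-1, 0, -4, 1)/4.2426 = (-0.2357, 0.0000, -0.9428, 0.2357).
r_{12} = e_1·a_2 = 2.5927.
u_2 = a_2 − 2.5927·e_1 = (-3.3889, -2.0000, 1.4444, 2.3889).
‖u_2‖ = 4.8247, so e_2 = (-0.7024, -0.4145, 0.2994, 0.4951).
r_{13} = e_1·a_3 = 3.7712; r_{23} = e_2·a_3 = -0.1612.
u_3 = a_3 − 3.7712·e_1 + 0.1612·e_2 = (-2.2243, -1.0668, -0.3962, -3.8091).
‖u_3‖ = 4.5554, so e_3 = (-0.4883, -0.2342, -0.0870, -0.8362).
Qᵀb = (4.2426, 0.4145, -2.1805).
Back-substitute: x_3 = -2.1805/4.5554 = -0.4787.
x_2 = (0.4145 + 0.1612·(-0.4787))/4.8247 = 0.0699.
x_1 = (4.2426 − 2.5927·0.0699 − 3.7712·(-0.4787))/4.2426 = 1.3827.

x = (1.3827, 0.0699, -0.4787)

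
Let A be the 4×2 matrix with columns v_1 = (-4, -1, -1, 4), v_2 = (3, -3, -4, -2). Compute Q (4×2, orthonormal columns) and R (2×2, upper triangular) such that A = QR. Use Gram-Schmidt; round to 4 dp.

Q = [[-0.6860, 0.2559], [-0.1715, -0.5885], [-0.1715, -0.7625], [0.6860, -0.0819]], R = [[5.8310, -2.2295], [0.0000, 5.7471]]

v_1 = (-4, -1, -1, 4); ‖v_1‖ = 5.8310, so e_1 = (-0.6860, -0.1715, -0.1715, 0.6860).
e_1·v_2 = (-0.6860)·3 + (-0.1715)·(-3) + (-0.1715)·(-4) + 0.6860·(-2) = -2.2295.
u_2 = v_2 + 2.2295·e_1 = (1.4706, -3.3824, -4.3824, -0.4706).
‖u_2‖ = 5.7471, so e_2 = (0.2559, -0.5885, -0.7625, -0.0819).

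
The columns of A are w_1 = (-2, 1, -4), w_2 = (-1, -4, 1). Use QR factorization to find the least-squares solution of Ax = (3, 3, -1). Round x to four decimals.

w_1 = (-2, 1, -4); ‖w_1‖ = 4.5826, so q_1 = (-0.4364, 0.2182, -0.8729).
q_1·w_2 = (-0.4364)·(-1) + 0.2182·(-4) + (-0.8729)·1 = -1.3093.
u_2 = w_2 + 1.3093·q_1 = (-1.5714, -3.7143, -0.1429).
‖u_2‖ = 4.0356, so q_2 = (-0.3894, -0.9204, -0.0354).
Qᵀb = (0.2182, -3.8940).
Back-substitute: x_2 = -3.8940/4.0356 = -0.9649.
x_1 = (0.2182 + 1.3093·(-0.9649))/4.5826 = -0.2281.

x = (-0.2281, -0.9649)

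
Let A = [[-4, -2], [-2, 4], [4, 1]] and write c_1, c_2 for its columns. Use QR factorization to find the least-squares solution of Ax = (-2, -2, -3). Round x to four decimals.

c_1 = (-4, -2, 4); ‖c_1‖ = 6.0000, so q_1 = (-0.6667, -0.3333, 0.6667).
q_1·c_2 = (-0.6667)·(-2) + (-0.3333)·4 + 0.6667·1 = 0.6667.
u_2 = c_2 − 0.6667·q_1 = (-1.5556, 4.2222, 0.5556).
‖u_2‖ = 4.5338, so q_2 = (-0.3431, 0.9313, 0.1225).
Qᵀb = (0.0000, -1.5440).
Back-substitute: x_2 = -1.5440/4.5338 = -0.3405.
x_1 = (0.0000 − 0.6667·(-0.3405))/6.0000 = 0.0378.

x = (0.0378, -0.3405)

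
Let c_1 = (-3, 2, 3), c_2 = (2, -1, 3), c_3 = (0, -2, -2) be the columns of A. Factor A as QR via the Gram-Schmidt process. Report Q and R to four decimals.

c_1 = (-3, 2, 3); ‖c_1‖ = 4.6904, so e_1 = (-0.6396, 0.4264, 0.6396).
e_1·c_2 = (-0.6396)·2 + 0.4264·(-1) + 0.6396·3 = 0.2132.
u_2 = c_2 − 0.2132·e_1 = (2.1364, -1.0909, 2.8636).
‖u_2‖ = 3.7356, so e_2 = (0.5719, -0.2920, 0.7666).
e_1·c_3 = (-0.6396)·0 + 0.4264·(-2) + 0.6396·(-2) = -2.1320; e_2·c_3 = 0.5719·0 + (-0.2920)·(-2) + 0.7666·(-2) = -0.9491.
u_3 = c_3 + 2.1320·e_1 + 0.9491·e_2 = (-0.8208, -1.3681, 0.0912).
‖u_3‖ = 1.5980, so e_3 = (-0.5137, -0.8561, 0.0571).

Q = [[-0.6396, 0.5719, -0.5137], [0.4264, -0.2920, -0.8561], [0.6396, 0.7666, 0.0571]], R = [[4.6904, 0.2132, -2.1320], [0.0000, 3.7356, -0.9491], [0.0000, 0.0000, 1.5980]]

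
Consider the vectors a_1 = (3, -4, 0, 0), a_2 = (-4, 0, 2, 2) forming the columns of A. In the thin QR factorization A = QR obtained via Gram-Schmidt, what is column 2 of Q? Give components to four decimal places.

a_1 = (3, -4, 0, 0); ‖a_1‖ = 5.0000, so e_1 = (0.6000, -0.8000, 0.0000, 0.0000).
e_1·a_2 = 0.6000·(-4) + (-0.8000)·0 + 0.0000·2 + 0.0000·2 = -2.4000.
u_2 = a_2 + 2.4000·e_1 = (-2.5600, -1.9200, 2.0000, 2.0000).
‖u_2‖ = 4.2708, so e_2 = (-0.5994, -0.4496, 0.4683, 0.4683).

e_2 = (-0.5994, -0.4496, 0.4683, 0.4683)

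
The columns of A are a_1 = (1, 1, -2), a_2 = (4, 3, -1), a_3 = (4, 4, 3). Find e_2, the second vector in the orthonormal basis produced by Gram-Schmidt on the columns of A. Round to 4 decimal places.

a_1 = (1, 1, -2); ‖a_1‖ = 2.4495, so e_1 = (0.4082, 0.4082, -0.8165).
e_1·a_2 = 0.4082·4 + 0.4082·3 + (-0.8165)·(-1) = 3.6742.
u_2 = a_2 − 3.6742·e_1 = (2.5000, 1.5000, 2.0000).
‖u_2‖ = 3.5355, so e_2 = (0.7071, 0.4243, 0.5657).

e_2 = (0.7071, 0.4243, 0.5657)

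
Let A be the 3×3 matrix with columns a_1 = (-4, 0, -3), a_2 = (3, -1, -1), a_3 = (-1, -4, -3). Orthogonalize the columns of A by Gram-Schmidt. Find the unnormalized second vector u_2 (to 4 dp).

q_1 = a_1/‖a_1‖ = (-4, 0, -3)/5.0000 = (-0.8000, 0.0000, -0.6000).
r_{12} = q_1·a_2 = -1.8000.
u_2 = a_2 + 1.8000·q_1 = (1.5600, -1.0000, -2.0800).

u_2 = (1.5600, -1.0000, -2.0800)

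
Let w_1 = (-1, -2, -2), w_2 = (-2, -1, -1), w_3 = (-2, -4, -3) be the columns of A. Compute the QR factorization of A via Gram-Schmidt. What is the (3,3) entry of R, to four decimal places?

w_1 = (-1, -2, -2); ‖w_1‖ = 3.0000, so q_1 = (-0.3333, -0.6667, -0.6667).
q_1·w_2 = (-0.3333)·(-2) + (-0.6667)·(-1) + (-0.6667)·(-1) = 2.0000.
u_2 = w_2 − 2.0000·q_1 = (-1.3333, 0.3333, 0.3333).
‖u_2‖ = 1.4142, so q_2 = (-0.9428, 0.2357, 0.2357).
q_1·w_3 = (-0.3333)·(-2) + (-0.6667)·(-4) + (-0.6667)·(-3) = 5.3333; q_2·w_3 = (-0.9428)·(-2) + 0.2357·(-4) + 0.2357·(-3) = 0.2357.
u_3 = w_3 − 5.3333·q_1 − 0.2357·q_2 = (0.0000, -0.5000, 0.5000).
r_{33} = ‖u_3‖ = 0.7071.

r_{33} = 0.7071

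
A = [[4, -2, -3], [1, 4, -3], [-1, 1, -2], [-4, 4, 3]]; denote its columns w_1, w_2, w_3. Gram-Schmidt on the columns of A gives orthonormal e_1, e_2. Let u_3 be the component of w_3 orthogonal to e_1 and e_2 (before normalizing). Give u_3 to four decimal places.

u_3 = (0.1652, -0.0661, -2.5532, 0.7870)

e_1 = w_1/‖w_1‖ = (4, 1, -1, -4)/5.8310 = (0.6860, 0.1715, -0.1715, -0.6860).
r_{12} = e_1·w_2 = -3.6015.
u_2 = w_2 + 3.6015·e_1 = (0.4706, 4.6176, 0.3824, 1.5294).
‖u_2‖ = 4.9020, so e_2 = (0.0960, 0.9420, 0.0780, 0.3120).
r_{13} = e_1·w_3 = -4.2875; r_{23} = e_2·w_3 = -2.3340.
u_3 = w_3 + 4.2875·e_1 + 2.3340·e_2 = (0.1652, -0.0661, -2.5532, 0.7870).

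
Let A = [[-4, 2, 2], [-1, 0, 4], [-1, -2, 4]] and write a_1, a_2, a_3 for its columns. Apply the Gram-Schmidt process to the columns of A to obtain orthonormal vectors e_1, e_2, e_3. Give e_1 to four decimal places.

a_1 = (-4, -1, -1); ‖a_1‖ = 4.2426, so e_1 = (-0.9428, -0.2357, -0.2357).

e_1 = (-0.9428, -0.2357, -0.2357)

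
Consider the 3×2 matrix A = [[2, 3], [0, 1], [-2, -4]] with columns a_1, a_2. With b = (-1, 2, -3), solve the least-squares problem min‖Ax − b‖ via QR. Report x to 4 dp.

x = (-4.1667, 2.6667)

a_1 = (2, 0, -2); ‖a_1‖ = 2.8284, so q_1 = (0.7071, 0.0000, -0.7071).
q_1·a_2 = 0.7071·3 + 0.0000·1 + (-0.7071)·(-4) = 4.9497.
u_2 = a_2 − 4.9497·q_1 = (-0.5000, 1.0000, -0.5000).
‖u_2‖ = 1.2247, so q_2 = (-0.4082, 0.8165, -0.4082).
Qᵀb = (1.4142, 3.2660).
Back-substitute: x_2 = 3.2660/1.2247 = 2.6667.
x_1 = (1.4142 − 4.9497·2.6667)/2.8284 = -4.1667.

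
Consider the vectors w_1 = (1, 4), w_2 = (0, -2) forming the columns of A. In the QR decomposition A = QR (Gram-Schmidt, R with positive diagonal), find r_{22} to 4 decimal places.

w_1 = (1, 4); ‖w_1‖ = 4.1231, so q_1 = (0.2425, 0.9701).
q_1·w_2 = 0.2425·0 + 0.9701·(-2) = -1.9403.
u_2 = w_2 + 1.9403·q_1 = (0.4706, -0.1176).
r_{22} = ‖u_2‖ = 0.4851.

r_{22} = 0.4851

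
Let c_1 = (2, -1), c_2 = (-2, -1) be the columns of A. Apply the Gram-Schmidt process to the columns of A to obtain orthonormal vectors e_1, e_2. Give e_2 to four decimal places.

e_2 = (-0.4472, -0.8944)

e_1 = c_1/‖c_1‖ = (2, -1)/2.2361 = (0.8944, -0.4472).
r_{12} = e_1·c_2 = -1.3416.
u_2 = c_2 + 1.3416·e_1 = (-0.8000, -1.6000).
‖u_2‖ = 1.7889, so e_2 = (-0.4472, -0.8944).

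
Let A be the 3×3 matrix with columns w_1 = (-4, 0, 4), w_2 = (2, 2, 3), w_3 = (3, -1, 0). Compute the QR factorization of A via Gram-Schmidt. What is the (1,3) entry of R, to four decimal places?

w_1 = (-4, 0, 4); ‖w_1‖ = 5.6569, so q_1 = (-0.7071, 0.0000, 0.7071).
r_{13} = q_1·w_3 = -2.1213.

r_{13} = -2.1213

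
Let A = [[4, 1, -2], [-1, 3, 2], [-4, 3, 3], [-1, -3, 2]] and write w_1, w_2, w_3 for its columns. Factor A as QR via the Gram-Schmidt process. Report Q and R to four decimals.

w_1 = (4, -1, -4, -1); ‖w_1‖ = 5.8310, so q_1 = (0.6860, -0.1715, -0.6860, -0.1715).
q_1·w_2 = 0.6860·1 + (-0.1715)·3 + (-0.6860)·3 + (-0.1715)·(-3) = -1.3720.
u_2 = w_2 + 1.3720·q_1 = (1.9412, 2.7647, 2.0588, -3.2353).
‖u_2‖ = 5.1105, so q_2 = (0.3798, 0.5410, 0.4029, -0.6331).
q_1·w_3 = 0.6860·(-2) + (-0.1715)·2 + (-0.6860)·3 + (-0.1715)·2 = -4.1160; q_2·w_3 = 0.3798·(-2) + 0.5410·2 + 0.4029·3 + (-0.6331)·2 = 0.2647.
u_3 = w_3 + 4.1160·q_1 − 0.2647·q_2 = (0.7230, 1.1509, 0.0698, 1.4617).
‖u_3‖ = 1.9972, so q_3 = (0.3620, 0.5763, 0.0350, 0.7319).

Q = [[0.6860, 0.3798, 0.3620], [-0.1715, 0.5410, 0.5763], [-0.6860, 0.4029, 0.0350], [-0.1715, -0.6331, 0.7319]], R = [[5.8310, -1.3720, -4.1160], [0.0000, 5.1105, 0.2647], [0.0000, 0.0000, 1.9972]]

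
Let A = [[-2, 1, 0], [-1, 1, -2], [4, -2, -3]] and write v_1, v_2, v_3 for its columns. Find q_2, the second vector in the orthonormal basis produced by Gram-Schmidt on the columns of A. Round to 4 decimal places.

q_2 = (-0.0976, 0.9759, 0.1952)

q_1 = v_1/‖v_1‖ = (-2, -1, 4)/4.5826 = (-0.4364, -0.2182, 0.8729).
r_{12} = q_1·v_2 = -2.4004.
u_2 = v_2 + 2.4004·q_1 = (-0.0476, 0.4762, 0.0952).
‖u_2‖ = 0.4880, so q_2 = (-0.0976, 0.9759, 0.1952).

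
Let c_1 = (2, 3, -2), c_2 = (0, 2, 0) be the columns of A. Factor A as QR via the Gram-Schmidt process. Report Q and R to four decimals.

Q = [[0.4851, -0.5145], [0.7276, 0.6860], [-0.4851, 0.5145]], R = [[4.1231, 1.4552], [0.0000, 1.3720]]

c_1 = (2, 3, -2); ‖c_1‖ = 4.1231, so q_1 = (0.4851, 0.7276, -0.4851).
q_1·c_2 = 0.4851·0 + 0.7276·2 + (-0.4851)·0 = 1.4552.
u_2 = c_2 − 1.4552·q_1 = (-0.7059, 0.9412, 0.7059).
‖u_2‖ = 1.3720, so q_2 = (-0.5145, 0.6860, 0.5145).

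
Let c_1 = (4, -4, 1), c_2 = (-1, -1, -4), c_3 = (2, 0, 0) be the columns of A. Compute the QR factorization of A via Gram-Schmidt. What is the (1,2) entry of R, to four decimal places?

r_{12} = -0.6963

e_1 = c_1/‖c_1‖ = (4, -4, 1)/5.7446 = (0.6963, -0.6963, 0.1741).
r_{12} = e_1·c_2 = -0.6963.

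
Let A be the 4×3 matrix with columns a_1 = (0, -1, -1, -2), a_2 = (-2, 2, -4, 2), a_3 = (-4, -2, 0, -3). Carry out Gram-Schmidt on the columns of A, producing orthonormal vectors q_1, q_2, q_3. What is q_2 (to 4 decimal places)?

a_1 = (0, -1, -1, -2); ‖a_1‖ = 2.4495, so q_1 = (0.0000, -0.4082, -0.4082, -0.8165).
q_1·a_2 = 0.0000·(-2) + (-0.4082)·2 + (-0.4082)·(-4) + (-0.8165)·2 = -0.8165.
u_2 = a_2 + 0.8165·q_1 = (-2.0000, 1.6667, -4.3333, 1.3333).
‖u_2‖ = 5.2281, so q_2 = (-0.3825, 0.3188, -0.8288, 0.2550).

q_2 = (-0.3825, 0.3188, -0.8288, 0.2550)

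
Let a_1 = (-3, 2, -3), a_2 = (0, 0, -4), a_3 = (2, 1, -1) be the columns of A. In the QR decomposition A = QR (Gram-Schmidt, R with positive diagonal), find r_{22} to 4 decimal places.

r_{22} = 3.0748

a_1 = (-3, 2, -3); ‖a_1‖ = 4.6904, so q_1 = (-0.6396, 0.4264, -0.6396).
q_1·a_2 = (-0.6396)·0 + 0.4264·0 + (-0.6396)·(-4) = 2.5584.
u_2 = a_2 − 2.5584·q_1 = (1.6364, -1.0909, -2.3636).
r_{22} = ‖u_2‖ = 3.0748.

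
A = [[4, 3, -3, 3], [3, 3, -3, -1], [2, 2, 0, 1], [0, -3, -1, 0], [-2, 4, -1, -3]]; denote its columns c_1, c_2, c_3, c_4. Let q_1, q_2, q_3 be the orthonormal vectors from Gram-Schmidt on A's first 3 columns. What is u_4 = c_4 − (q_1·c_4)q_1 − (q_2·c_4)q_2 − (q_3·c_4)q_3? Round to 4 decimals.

c_1 = (4, 3, 2, 0, -2); ‖c_1‖ = 5.7446, so q_1 = (0.6963, 0.5222, 0.3482, 0.0000, -0.3482).
q_1·c_2 = 0.6963·3 + 0.5222·3 + 0.3482·2 + 0.0000·(-3) + (-0.3482)·4 = 2.9593.
u_2 = c_2 − 2.9593·q_1 = (0.9394, 1.4545, 0.9697, -3.0000, 5.0303).
‖u_2‖ = 6.1840, so q_2 = (0.1519, 0.2352, 0.1568, -0.4851, 0.8134).
q_1·c_3 = 0.6963·(-3) + 0.5222·(-3) + 0.3482·0 + 0.0000·(-1) + (-0.3482)·(-1) = -3.3075; q_2·c_3 = 0.1519·(-3) + 0.2352·(-3) + 0.1568·0 + (-0.4851)·(-1) + 0.8134·(-1) = -1.4897.
u_3 = c_3 + 3.3075·q_1 + 1.4897·q_2 = (-0.4707, -0.9223, 1.3851, -1.7227, -0.9398).
‖u_3‖ = 2.6156, so q_3 = (-0.1799, -0.3526, 0.5295, -0.6586, -0.3593).
q_1·c_4 = 0.6963·3 + 0.5222·(-1) + 0.3482·1 + 0.0000·0 + (-0.3482)·(-3) = 2.9593; q_2·c_4 = 0.1519·3 + 0.2352·(-1) + 0.1568·1 + (-0.4851)·0 + 0.8134·(-3) = -2.0630; q_3·c_4 = (-0.1799)·3 + (-0.3526)·(-1) + 0.5295·1 + (-0.6586)·0 + (-0.3593)·(-3) = 1.4202.
u_4 = c_4 − 2.9593·q_1 + 2.0630·q_2 − 1.4202·q_3 = (1.5083, -1.5594, -0.4589, -0.0654, 0.2187).

u_4 = (1.5083, -1.5594, -0.4589, -0.0654, 0.2187)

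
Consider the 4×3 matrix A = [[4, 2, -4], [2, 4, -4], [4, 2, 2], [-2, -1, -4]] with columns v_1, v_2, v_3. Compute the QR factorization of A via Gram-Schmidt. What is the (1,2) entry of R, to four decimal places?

v_1 = (4, 2, 4, -2); ‖v_1‖ = 6.3246, so e_1 = (0.6325, 0.3162, 0.6325, -0.3162).
r_{12} = e_1·v_2 = 4.1110.

r_{12} = 4.1110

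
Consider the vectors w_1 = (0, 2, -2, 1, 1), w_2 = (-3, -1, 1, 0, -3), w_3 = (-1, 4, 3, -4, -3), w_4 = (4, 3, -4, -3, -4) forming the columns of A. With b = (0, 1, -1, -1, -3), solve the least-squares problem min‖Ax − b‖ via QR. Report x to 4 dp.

x = (0.1110, 0.4963, 0.0359, 0.3633)

q_1 = w_1/‖w_1‖ = (0, 2, -2, 1, 1)/3.1623 = (0.0000, 0.6325, -0.6325, 0.3162, 0.3162).
r_{12} = q_1·w_2 = -2.2136.
u_2 = w_2 + 2.2136·q_1 = (-3.0000, 0.4000, -0.4000, 0.7000, -2.3000).
‖u_2‖ = 3.8859, so q_2 = (-0.7720, 0.1029, -0.1029, 0.1801, -0.5919).
r_{13} = q_1·w_3 = -1.5811; r_{23} = q_2·w_3 = 1.9301.
u_3 = w_3 + 1.5811·q_1 − 1.9301·q_2 = (0.4901, 4.8013, 2.1987, -3.8477, -1.3576).
‖u_3‖ = 6.6914, so q_3 = (0.0732, 0.7175, 0.3286, -0.5750, -0.2029).
r_{14} = q_1·w_4 = 2.2136; r_{24} = q_2·w_4 = -0.5404; r_{34} = q_3·w_4 = 3.6678.
u_4 = w_4 − 2.2136·q_1 + 0.5404·q_2 − 3.6678·q_3 = (3.3142, -0.9762, -3.8608, -1.4936, -4.2757).
‖u_4‖ = 6.8815, so q_4 = (0.4816, -0.1419, -0.5610, -0.2170, -0.6213).
Qᵀb = (0.0000, 1.8014, 1.5726, 2.5002).
Back-substitute: x_4 = 2.5002/6.8815 = 0.3633.
x_3 = (1.5726 − 3.6678·0.3633)/6.6914 = 0.0359.
x_2 = (1.8014 − 1.9301·0.0359 + 0.5404·0.3633)/3.8859 = 0.4963.
x_1 = (0.0000 + 2.2136·0.4963 + 1.5811·0.0359 − 2.2136·0.3633)/3.1623 = 0.1110.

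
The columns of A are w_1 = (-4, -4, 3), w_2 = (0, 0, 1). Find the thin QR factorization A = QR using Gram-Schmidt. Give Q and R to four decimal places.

Q = [[-0.6247, 0.3313], [-0.6247, 0.3313], [0.4685, 0.8835]], R = [[6.4031, 0.4685], [0.0000, 0.8835]]

e_1 = w_1/‖w_1‖ = (-4, -4, 3)/6.4031 = (-0.6247, -0.6247, 0.4685).
r_{12} = e_1·w_2 = 0.4685.
u_2 = w_2 − 0.4685·e_1 = (0.2927, 0.2927, 0.7805).
‖u_2‖ = 0.8835, so e_2 = (0.3313, 0.3313, 0.8835).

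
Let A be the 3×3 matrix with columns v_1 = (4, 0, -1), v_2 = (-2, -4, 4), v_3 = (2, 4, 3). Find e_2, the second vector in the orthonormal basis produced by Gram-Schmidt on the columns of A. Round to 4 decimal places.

e_1 = v_1/‖v_1‖ = (4, 0, -1)/4.1231 = (0.9701, 0.0000, -0.2425).
r_{12} = e_1·v_2 = -2.9104.
u_2 = v_2 + 2.9104·e_1 = (0.8235, -4.0000, 3.2941).
‖u_2‖ = 5.2468, so e_2 = (0.1570, -0.7624, 0.6278).

e_2 = (0.1570, -0.7624, 0.6278)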